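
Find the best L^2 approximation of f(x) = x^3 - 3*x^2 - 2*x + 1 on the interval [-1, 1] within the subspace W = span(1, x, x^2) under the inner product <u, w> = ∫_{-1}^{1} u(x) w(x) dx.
g(x) = -3*x^2 - 7*x/5 + 1

The best approximation g ∈ W is the orthogonal projection of f onto W. Writing g = a_0 + a_1 x + a_2 x^2, the coefficients solve the normal equations G · a = b where
  G_{ij} = <φ_i, φ_j> and b_i = <f, φ_i>, with φ_0 = 1, φ_1 = x, φ_2 = x^2.
G =
  [2, 0, 2/3]
  [0, 2/3, 0]
  [2/3, 0, 2/5],
b = (0, -14/15, -8/15).
Solving gives a_0 = 1, a_1 = -7/5, a_2 = -3, so
  g(x) = -3*x^2 - 7*x/5 + 1.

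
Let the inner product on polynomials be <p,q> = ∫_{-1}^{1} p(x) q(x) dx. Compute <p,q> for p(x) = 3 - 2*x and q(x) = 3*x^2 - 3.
<p,q> = -12

Expand the product: p(x)·q(x) = -6*x^3 + 9*x^2 + 6*x - 9.
∫_{-1}^{1} of each monomial x^k gives [2/(k+1) if k even, 0 if k odd]. Integrating term-by-term (or equivalently evaluating the antiderivative F(x) = -3*x^4/2 + 3*x^3 + 3*x^2 - 9*x at the endpoints):
  F(1) − F(−1) = -9/2 − (15/2) = -12.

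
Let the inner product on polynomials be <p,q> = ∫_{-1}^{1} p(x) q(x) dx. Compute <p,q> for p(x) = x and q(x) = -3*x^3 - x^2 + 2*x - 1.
<p,q> = 2/15

Expand the product: p(x)·q(x) = -3*x^4 - x^3 + 2*x^2 - x.
∫_{-1}^{1} of each monomial x^k gives [2/(k+1) if k even, 0 if k odd]. Integrating term-by-term (or equivalently evaluating the antiderivative F(x) = -3*x^5/5 - x^4/4 + 2*x^3/3 - x^2/2 at the endpoints):
  F(1) − F(−1) = -41/60 − (-49/60) = 2/15.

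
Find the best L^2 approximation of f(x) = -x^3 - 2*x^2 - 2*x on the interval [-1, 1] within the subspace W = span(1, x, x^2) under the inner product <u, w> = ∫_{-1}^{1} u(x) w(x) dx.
g(x) = -2*x^2 - 13*x/5

The best approximation g ∈ W is the orthogonal projection of f onto W. Writing g = a_0 + a_1 x + a_2 x^2, the coefficients solve the normal equations G · a = b where
  G_{ij} = <φ_i, φ_j> and b_i = <f, φ_i>, with φ_0 = 1, φ_1 = x, φ_2 = x^2.
G =
  [2, 0, 2/3]
  [0, 2/3, 0]
  [2/3, 0, 2/5],
b = (-4/3, -26/15, -4/5).
Solving gives a_0 = 0, a_1 = -13/5, a_2 = -2, so
  g(x) = -2*x^2 - 13*x/5.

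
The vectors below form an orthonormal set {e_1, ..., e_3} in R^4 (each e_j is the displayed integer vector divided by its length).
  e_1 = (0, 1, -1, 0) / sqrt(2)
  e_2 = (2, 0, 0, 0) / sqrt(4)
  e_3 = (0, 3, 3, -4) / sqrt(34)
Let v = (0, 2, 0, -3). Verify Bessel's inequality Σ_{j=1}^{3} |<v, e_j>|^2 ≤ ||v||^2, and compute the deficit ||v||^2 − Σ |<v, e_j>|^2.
Σ |<v, e_j>|^2 = 196/17; ||v||^2 = 13; deficit = 25/17

Write each e_j = u_j / sqrt(<u_j, u_j>) where u_j is the displayed integer vector. Then <v, e_j> = <v, u_j> / sqrt(<u_j, u_j>), so |<v, e_j>|^2 = <v, u_j>^2 / <u_j, u_j>.
Coefficients: <v, e_1> = 2/sqrt(2), <v, e_2> = 0/sqrt(4), <v, e_3> = 18/sqrt(34).
Square and sum: Σ |<v, e_j>|^2 = 196/17.
Compute ||v||^2 = v·v = 13.
Deficit = 13 − 196/17 = 25/17 ≥ 0, confirming Bessel's inequality. (The deficit equals ||v − Σ <v,e_j> e_j||^2, the squared distance from v to span{e_j}.)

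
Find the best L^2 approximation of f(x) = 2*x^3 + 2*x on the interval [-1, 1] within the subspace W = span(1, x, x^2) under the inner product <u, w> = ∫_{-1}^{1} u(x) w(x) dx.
g(x) = 16*x/5

The best approximation g ∈ W is the orthogonal projection of f onto W. Writing g = a_0 + a_1 x + a_2 x^2, the coefficients solve the normal equations G · a = b where
  G_{ij} = <φ_i, φ_j> and b_i = <f, φ_i>, with φ_0 = 1, φ_1 = x, φ_2 = x^2.
G =
  [2, 0, 2/3]
  [0, 2/3, 0]
  [2/3, 0, 2/5],
b = (0, 32/15, 0).
Solving gives a_0 = 0, a_1 = 16/5, a_2 = 0, so
  g(x) = 16*x/5.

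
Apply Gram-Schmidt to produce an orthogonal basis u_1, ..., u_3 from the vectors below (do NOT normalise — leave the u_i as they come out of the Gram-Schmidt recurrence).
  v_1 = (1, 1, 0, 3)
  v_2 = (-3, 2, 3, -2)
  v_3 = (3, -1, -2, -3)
Orthogonal basis:
  u_1 = (1, 1, 0, 3)
  u_2 = (-26/11, 29/11, 3, -1/11)
  u_3 = (460/237, 362/237, 12/79, -274/237)

Apply the Gram-Schmidt recurrence
  u_1 = v_1
  u_i = v_i − Σ_{j<i} ((v_i · u_j) / (u_j · u_j)) · u_j.

Step by step this gives:
  u_1 = (1, 1, 0, 3)
  u_2 = (-26/11, 29/11, 3, -1/11)
  u_3 = (460/237, 362/237, 12/79, -274/237)

Orthogonality check:
  u_2 · u_1 = 0 (should be 0)
  u_3 · u_1 = 0 (should be 0)
  u_3 · u_2 = 0 (should be 0)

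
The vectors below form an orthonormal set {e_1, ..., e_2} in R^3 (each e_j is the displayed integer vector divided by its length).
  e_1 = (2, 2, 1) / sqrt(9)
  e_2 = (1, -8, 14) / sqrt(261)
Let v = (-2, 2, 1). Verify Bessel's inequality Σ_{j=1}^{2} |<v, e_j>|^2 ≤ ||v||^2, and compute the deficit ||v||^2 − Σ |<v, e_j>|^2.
Σ |<v, e_j>|^2 = 5/29; ||v||^2 = 9; deficit = 256/29

Write each e_j = u_j / sqrt(<u_j, u_j>) where u_j is the displayed integer vector. Then <v, e_j> = <v, u_j> / sqrt(<u_j, u_j>), so |<v, e_j>|^2 = <v, u_j>^2 / <u_j, u_j>.
Coefficients: <v, e_1> = 1/sqrt(9), <v, e_2> = -4/sqrt(261).
Square and sum: Σ |<v, e_j>|^2 = 5/29.
Compute ||v||^2 = v·v = 9.
Deficit = 9 − 5/29 = 256/29 ≥ 0, confirming Bessel's inequality. (The deficit equals ||v − Σ <v,e_j> e_j||^2, the squared distance from v to span{e_j}.)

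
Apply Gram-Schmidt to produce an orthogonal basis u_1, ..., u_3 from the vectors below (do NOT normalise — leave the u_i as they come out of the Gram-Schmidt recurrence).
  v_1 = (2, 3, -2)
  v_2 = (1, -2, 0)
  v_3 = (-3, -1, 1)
Orthogonal basis:
  u_1 = (2, 3, -2)
  u_2 = (25/17, -22/17, -8/17)
  u_3 = (-28/69, -14/69, -49/69)

Apply the Gram-Schmidt recurrence
  u_1 = v_1
  u_i = v_i − Σ_{j<i} ((v_i · u_j) / (u_j · u_j)) · u_j.

Step by step this gives:
  u_1 = (2, 3, -2)
  u_2 = (25/17, -22/17, -8/17)
  u_3 = (-28/69, -14/69, -49/69)

Orthogonality check:
  u_2 · u_1 = 0 (should be 0)
  u_3 · u_1 = 0 (should be 0)
  u_3 · u_2 = 0 (should be 0)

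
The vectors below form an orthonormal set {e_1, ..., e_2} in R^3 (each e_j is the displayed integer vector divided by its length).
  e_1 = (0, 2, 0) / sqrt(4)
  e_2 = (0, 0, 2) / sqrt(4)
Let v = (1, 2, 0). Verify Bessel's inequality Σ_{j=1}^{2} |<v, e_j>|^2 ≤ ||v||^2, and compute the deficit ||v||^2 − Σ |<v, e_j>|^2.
Σ |<v, e_j>|^2 = 4; ||v||^2 = 5; deficit = 1

Write each e_j = u_j / sqrt(<u_j, u_j>) where u_j is the displayed integer vector. Then <v, e_j> = <v, u_j> / sqrt(<u_j, u_j>), so |<v, e_j>|^2 = <v, u_j>^2 / <u_j, u_j>.
Coefficients: <v, e_1> = 4/sqrt(4), <v, e_2> = 0/sqrt(4).
Square and sum: Σ |<v, e_j>|^2 = 4.
Compute ||v||^2 = v·v = 5.
Deficit = 5 − 4 = 1 ≥ 0, confirming Bessel's inequality. (The deficit equals ||v − Σ <v,e_j> e_j||^2, the squared distance from v to span{e_j}.)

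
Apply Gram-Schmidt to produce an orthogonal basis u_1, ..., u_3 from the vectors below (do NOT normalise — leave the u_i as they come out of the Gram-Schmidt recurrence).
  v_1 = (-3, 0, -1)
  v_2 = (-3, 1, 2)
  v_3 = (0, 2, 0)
Orthogonal basis:
  u_1 = (-3, 0, -1)
  u_2 = (-9/10, 1, 27/10)
  u_3 = (18/91, 162/91, -54/91)

Apply the Gram-Schmidt recurrence
  u_1 = v_1
  u_i = v_i − Σ_{j<i} ((v_i · u_j) / (u_j · u_j)) · u_j.

Step by step this gives:
  u_1 = (-3, 0, -1)
  u_2 = (-9/10, 1, 27/10)
  u_3 = (18/91, 162/91, -54/91)

Orthogonality check:
  u_2 · u_1 = 0 (should be 0)
  u_3 · u_1 = 0 (should be 0)
  u_3 · u_2 = 0 (should be 0)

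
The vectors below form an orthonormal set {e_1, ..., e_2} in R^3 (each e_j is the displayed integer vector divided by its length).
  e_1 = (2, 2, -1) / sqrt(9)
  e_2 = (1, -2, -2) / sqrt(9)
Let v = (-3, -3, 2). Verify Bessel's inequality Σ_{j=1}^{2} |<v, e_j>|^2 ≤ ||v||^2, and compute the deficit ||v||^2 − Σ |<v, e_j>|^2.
Σ |<v, e_j>|^2 = 197/9; ||v||^2 = 22; deficit = 1/9

Write each e_j = u_j / sqrt(<u_j, u_j>) where u_j is the displayed integer vector. Then <v, e_j> = <v, u_j> / sqrt(<u_j, u_j>), so |<v, e_j>|^2 = <v, u_j>^2 / <u_j, u_j>.
Coefficients: <v, e_1> = -14/sqrt(9), <v, e_2> = -1/sqrt(9).
Square and sum: Σ |<v, e_j>|^2 = 197/9.
Compute ||v||^2 = v·v = 22.
Deficit = 22 − 197/9 = 1/9 ≥ 0, confirming Bessel's inequality. (The deficit equals ||v − Σ <v,e_j> e_j||^2, the squared distance from v to span{e_j}.)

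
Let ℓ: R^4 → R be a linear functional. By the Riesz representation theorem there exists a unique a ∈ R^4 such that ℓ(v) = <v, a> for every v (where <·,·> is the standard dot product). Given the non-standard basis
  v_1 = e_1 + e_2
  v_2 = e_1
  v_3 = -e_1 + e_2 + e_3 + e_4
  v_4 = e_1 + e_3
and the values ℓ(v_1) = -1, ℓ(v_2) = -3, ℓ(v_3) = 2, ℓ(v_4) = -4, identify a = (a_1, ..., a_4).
a = (-3, 2, -1, -2)

Write a = (a_1, ..., a_4) in the standard basis. For each basis vector v_i, ℓ(v_i) = <v_i, a> is a linear equation in the a_j's. Collect the n equations into a matrix system V a = ℓ, where row i of V is v_i (expressed in the standard basis). Since V is invertible (lower-triangular with 1s on the diagonal, up to permutation), solve by back-substitution:
  V =
[[1, 1, 0, 0],
 [1, 0, 0, 0],
 [-1, 1, 1, 1],
 [1, 0, 1, 0]]
  V a = (-1, -3, 2, -4)
Solving gives a = (-3, 2, -1, -2).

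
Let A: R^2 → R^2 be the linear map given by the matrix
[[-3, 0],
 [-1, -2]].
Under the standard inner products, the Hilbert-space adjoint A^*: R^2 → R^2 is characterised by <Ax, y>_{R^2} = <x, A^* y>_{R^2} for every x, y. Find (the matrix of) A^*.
A^* = A^T =
[[-3, -1],
 [0, -2]]

For real matrices with standard dot products, the defining identity <Ax, y> = <x, A^* y> gives (Ax)^T y = x^T (A^*) y, i.e. x^T A^T y = x^T (A^*) y. Since this holds for all x, y, we must have A^* = A^T. Therefore
A^* =
[[-3, -1],
 [0, -2]].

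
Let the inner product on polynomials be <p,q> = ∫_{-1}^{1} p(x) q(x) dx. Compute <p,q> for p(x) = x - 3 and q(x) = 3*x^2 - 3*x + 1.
<p,q> = -14

Expand the product: p(x)·q(x) = 3*x^3 - 12*x^2 + 10*x - 3.
∫_{-1}^{1} of each monomial x^k gives [2/(k+1) if k even, 0 if k odd]. Integrating term-by-term (or equivalently evaluating the antiderivative F(x) = 3*x^4/4 - 4*x^3 + 5*x^2 - 3*x at the endpoints):
  F(1) − F(−1) = -5/4 − (51/4) = -14.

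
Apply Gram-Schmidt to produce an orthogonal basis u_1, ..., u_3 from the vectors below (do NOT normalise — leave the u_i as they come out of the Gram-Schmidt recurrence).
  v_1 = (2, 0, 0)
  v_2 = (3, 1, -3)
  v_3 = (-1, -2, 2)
Orthogonal basis:
  u_1 = (2, 0, 0)
  u_2 = (0, 1, -3)
  u_3 = (0, -6/5, -2/5)

Apply the Gram-Schmidt recurrence
  u_1 = v_1
  u_i = v_i − Σ_{j<i} ((v_i · u_j) / (u_j · u_j)) · u_j.

Step by step this gives:
  u_1 = (2, 0, 0)
  u_2 = (0, 1, -3)
  u_3 = (0, -6/5, -2/5)

Orthogonality check:
  u_2 · u_1 = 0 (should be 0)
  u_3 · u_1 = 0 (should be 0)
  u_3 · u_2 = 0 (should be 0)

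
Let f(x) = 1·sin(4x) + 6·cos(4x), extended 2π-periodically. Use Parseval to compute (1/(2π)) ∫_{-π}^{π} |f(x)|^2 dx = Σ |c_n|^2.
Σ |c_n|^2 = 37/2

Expand |f|^2 and use orthogonality of {sin(nx), cos(mx)} on [-π, π]:
  ∫_{-π}^{π} sin(nx)^2 dx = π, ∫ cos(mx)^2 dx = π, and cross terms integrate to 0.
So ∫_{-π}^{π} f(x)^2 dx = 1^2 · π + 6^2 · π = (1 + 36)π.
Divide by 2π: (1 + 36)/2 = 37/2.
By Parseval, this equals Σ |c_n|^2.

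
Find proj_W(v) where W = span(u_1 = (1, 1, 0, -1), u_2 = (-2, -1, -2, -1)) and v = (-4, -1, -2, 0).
proj_W(v) = (-41/13, -53/26, -29/13, -5/26)

Set up U = [u_1 | ... | u_2] ∈ R^(4×2). The projector onto W = col(U) is P = U (U^T U)^(-1) U^T.
Compute U^T U =
  [3, -2]
  [-2, 10],
and U^T v = (-5, 13).
Solve U^T U · c = U^T v for the coefficients: c = (-12/13, 29/26). The projection is proj_W(v) = U c.
Check: (v - proj_W(v)) · u_1 = 0  (should be 0).
Check: (v - proj_W(v)) · u_2 = 0  (should be 0).
Result: proj_W(v) = (-41/13, -53/26, -29/13, -5/26).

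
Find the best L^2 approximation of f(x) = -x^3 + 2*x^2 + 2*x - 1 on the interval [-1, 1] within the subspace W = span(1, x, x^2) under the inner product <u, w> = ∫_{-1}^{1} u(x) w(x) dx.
g(x) = 2*x^2 + 7*x/5 - 1

The best approximation g ∈ W is the orthogonal projection of f onto W. Writing g = a_0 + a_1 x + a_2 x^2, the coefficients solve the normal equations G · a = b where
  G_{ij} = <φ_i, φ_j> and b_i = <f, φ_i>, with φ_0 = 1, φ_1 = x, φ_2 = x^2.
G =
  [2, 0, 2/3]
  [0, 2/3, 0]
  [2/3, 0, 2/5],
b = (-2/3, 14/15, 2/15).
Solving gives a_0 = -1, a_1 = 7/5, a_2 = 2, so
  g(x) = 2*x^2 + 7*x/5 - 1.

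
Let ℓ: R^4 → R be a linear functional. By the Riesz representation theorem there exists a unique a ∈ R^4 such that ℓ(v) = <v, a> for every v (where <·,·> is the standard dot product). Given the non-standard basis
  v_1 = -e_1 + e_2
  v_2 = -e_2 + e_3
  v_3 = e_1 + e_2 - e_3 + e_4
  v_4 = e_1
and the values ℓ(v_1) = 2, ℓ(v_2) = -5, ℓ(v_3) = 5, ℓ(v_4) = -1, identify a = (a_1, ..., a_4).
a = (-1, 1, -4, 1)

Write a = (a_1, ..., a_4) in the standard basis. For each basis vector v_i, ℓ(v_i) = <v_i, a> is a linear equation in the a_j's. Collect the n equations into a matrix system V a = ℓ, where row i of V is v_i (expressed in the standard basis). Since V is invertible (lower-triangular with 1s on the diagonal, up to permutation), solve by back-substitution:
  V =
[[-1, 1, 0, 0],
 [0, -1, 1, 0],
 [1, 1, -1, 1],
 [1, 0, 0, 0]]
  V a = (2, -5, 5, -1)
Solving gives a = (-1, 1, -4, 1).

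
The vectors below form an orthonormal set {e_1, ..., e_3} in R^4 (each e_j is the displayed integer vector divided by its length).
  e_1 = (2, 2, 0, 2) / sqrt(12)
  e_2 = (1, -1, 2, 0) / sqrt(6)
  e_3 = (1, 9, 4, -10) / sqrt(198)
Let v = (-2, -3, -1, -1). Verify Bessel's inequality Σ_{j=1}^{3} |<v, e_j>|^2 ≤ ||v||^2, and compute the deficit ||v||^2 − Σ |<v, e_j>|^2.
Σ |<v, e_j>|^2 = 1469/99; ||v||^2 = 15; deficit = 16/99

Write each e_j = u_j / sqrt(<u_j, u_j>) where u_j is the displayed integer vector. Then <v, e_j> = <v, u_j> / sqrt(<u_j, u_j>), so |<v, e_j>|^2 = <v, u_j>^2 / <u_j, u_j>.
Coefficients: <v, e_1> = -12/sqrt(12), <v, e_2> = -1/sqrt(6), <v, e_3> = -23/sqrt(198).
Square and sum: Σ |<v, e_j>|^2 = 1469/99.
Compute ||v||^2 = v·v = 15.
Deficit = 15 − 1469/99 = 16/99 ≥ 0, confirming Bessel's inequality. (The deficit equals ||v − Σ <v,e_j> e_j||^2, the squared distance from v to span{e_j}.)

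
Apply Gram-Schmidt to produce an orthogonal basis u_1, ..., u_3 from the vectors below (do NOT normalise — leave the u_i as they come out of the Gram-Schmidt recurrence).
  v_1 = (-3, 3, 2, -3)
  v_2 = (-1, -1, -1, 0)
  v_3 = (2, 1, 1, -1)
Orthogonal basis:
  u_1 = (-3, 3, 2, -3)
  u_2 = (-37/31, -25/31, -27/31, -6/31)
  u_3 = (52/89, -25/89, -27/89, -95/89)

Apply the Gram-Schmidt recurrence
  u_1 = v_1
  u_i = v_i − Σ_{j<i} ((v_i · u_j) / (u_j · u_j)) · u_j.

Step by step this gives:
  u_1 = (-3, 3, 2, -3)
  u_2 = (-37/31, -25/31, -27/31, -6/31)
  u_3 = (52/89, -25/89, -27/89, -95/89)

Orthogonality check:
  u_2 · u_1 = 0 (should be 0)
  u_3 · u_1 = 0 (should be 0)
  u_3 · u_2 = 0 (should be 0)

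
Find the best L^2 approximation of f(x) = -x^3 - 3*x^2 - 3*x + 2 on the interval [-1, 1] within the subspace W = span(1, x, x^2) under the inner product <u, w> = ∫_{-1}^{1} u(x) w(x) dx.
g(x) = -3*x^2 - 18*x/5 + 2

The best approximation g ∈ W is the orthogonal projection of f onto W. Writing g = a_0 + a_1 x + a_2 x^2, the coefficients solve the normal equations G · a = b where
  G_{ij} = <φ_i, φ_j> and b_i = <f, φ_i>, with φ_0 = 1, φ_1 = x, φ_2 = x^2.
G =
  [2, 0, 2/3]
  [0, 2/3, 0]
  [2/3, 0, 2/5],
b = (2, -12/5, 2/15).
Solving gives a_0 = 2, a_1 = -18/5, a_2 = -3, so
  g(x) = -3*x^2 - 18*x/5 + 2.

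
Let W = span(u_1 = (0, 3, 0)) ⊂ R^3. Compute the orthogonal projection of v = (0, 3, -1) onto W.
proj_W(v) = (0, 3, 0)

Set up U = [u_1 | ... | u_1] ∈ R^(3×1). The projector onto W = col(U) is P = U (U^T U)^(-1) U^T.
Compute U^T U =
  [9],
and U^T v = (9).
Solve U^T U · c = U^T v for the coefficients: c = (1). The projection is proj_W(v) = U c.
Check: (v - proj_W(v)) · u_1 = 0  (should be 0).
Result: proj_W(v) = (0, 3, 0).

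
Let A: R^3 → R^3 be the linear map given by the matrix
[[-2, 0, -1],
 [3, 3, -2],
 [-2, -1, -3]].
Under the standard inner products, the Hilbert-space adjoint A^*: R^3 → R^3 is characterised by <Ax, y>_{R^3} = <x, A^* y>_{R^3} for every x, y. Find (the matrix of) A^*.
A^* = A^T =
[[-2, 3, -2],
 [0, 3, -1],
 [-1, -2, -3]]

For real matrices with standard dot products, the defining identity <Ax, y> = <x, A^* y> gives (Ax)^T y = x^T (A^*) y, i.e. x^T A^T y = x^T (A^*) y. Since this holds for all x, y, we must have A^* = A^T. Therefore
A^* =
[[-2, 3, -2],
 [0, 3, -1],
 [-1, -2, -3]].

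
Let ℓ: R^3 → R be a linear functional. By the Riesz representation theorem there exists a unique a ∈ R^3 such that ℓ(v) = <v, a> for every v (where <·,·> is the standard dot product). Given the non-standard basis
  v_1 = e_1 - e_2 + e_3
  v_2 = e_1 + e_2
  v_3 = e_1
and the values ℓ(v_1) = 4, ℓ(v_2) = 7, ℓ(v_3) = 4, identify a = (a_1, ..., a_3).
a = (4, 3, 3)

Write a = (a_1, ..., a_3) in the standard basis. For each basis vector v_i, ℓ(v_i) = <v_i, a> is a linear equation in the a_j's. Collect the n equations into a matrix system V a = ℓ, where row i of V is v_i (expressed in the standard basis). Since V is invertible (lower-triangular with 1s on the diagonal, up to permutation), solve by back-substitution:
  V =
[[1, -1, 1],
 [1, 1, 0],
 [1, 0, 0]]
  V a = (4, 7, 4)
Solving gives a = (4, 3, 3).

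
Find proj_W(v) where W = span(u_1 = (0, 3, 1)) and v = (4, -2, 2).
proj_W(v) = (0, -6/5, -2/5)

Set up U = [u_1 | ... | u_1] ∈ R^(3×1). The projector onto W = col(U) is P = U (U^T U)^(-1) U^T.
Compute U^T U =
  [10],
and U^T v = (-4).
Solve U^T U · c = U^T v for the coefficients: c = (-2/5). The projection is proj_W(v) = U c.
Check: (v - proj_W(v)) · u_1 = 0  (should be 0).
Result: proj_W(v) = (0, -6/5, -2/5).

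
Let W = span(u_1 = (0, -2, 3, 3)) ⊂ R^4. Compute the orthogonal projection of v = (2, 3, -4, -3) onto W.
proj_W(v) = (0, 27/11, -81/22, -81/22)

Set up U = [u_1 | ... | u_1] ∈ R^(4×1). The projector onto W = col(U) is P = U (U^T U)^(-1) U^T.
Compute U^T U =
  [22],
and U^T v = (-27).
Solve U^T U · c = U^T v for the coefficients: c = (-27/22). The projection is proj_W(v) = U c.
Check: (v - proj_W(v)) · u_1 = 0  (should be 0).
Result: proj_W(v) = (0, 27/11, -81/22, -81/22).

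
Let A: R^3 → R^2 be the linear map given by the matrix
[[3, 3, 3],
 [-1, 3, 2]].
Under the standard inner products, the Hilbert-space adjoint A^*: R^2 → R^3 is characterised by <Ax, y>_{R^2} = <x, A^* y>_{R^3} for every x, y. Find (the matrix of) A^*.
A^* = A^T =
[[3, -1],
 [3, 3],
 [3, 2]]

For real matrices with standard dot products, the defining identity <Ax, y> = <x, A^* y> gives (Ax)^T y = x^T (A^*) y, i.e. x^T A^T y = x^T (A^*) y. Since this holds for all x, y, we must have A^* = A^T. Therefore
A^* =
[[3, -1],
 [3, 3],
 [3, 2]].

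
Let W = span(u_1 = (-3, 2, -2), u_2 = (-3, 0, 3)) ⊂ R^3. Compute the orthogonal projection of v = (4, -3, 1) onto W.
proj_W(v) = (142/33, -74/33, 43/33)

Set up U = [u_1 | ... | u_2] ∈ R^(3×2). The projector onto W = col(U) is P = U (U^T U)^(-1) U^T.
Compute U^T U =
  [17, 3]
  [3, 18],
and U^T v = (-20, -9).
Solve U^T U · c = U^T v for the coefficients: c = (-37/33, -31/99). The projection is proj_W(v) = U c.
Check: (v - proj_W(v)) · u_1 = 0  (should be 0).
Check: (v - proj_W(v)) · u_2 = 0  (should be 0).
Result: proj_W(v) = (142/33, -74/33, 43/33).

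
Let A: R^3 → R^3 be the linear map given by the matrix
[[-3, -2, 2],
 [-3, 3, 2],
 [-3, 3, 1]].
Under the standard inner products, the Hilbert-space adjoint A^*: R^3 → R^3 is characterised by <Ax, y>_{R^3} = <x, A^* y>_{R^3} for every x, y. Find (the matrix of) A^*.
A^* = A^T =
[[-3, -3, -3],
 [-2, 3, 3],
 [2, 2, 1]]

For real matrices with standard dot products, the defining identity <Ax, y> = <x, A^* y> gives (Ax)^T y = x^T (A^*) y, i.e. x^T A^T y = x^T (A^*) y. Since this holds for all x, y, we must have A^* = A^T. Therefore
A^* =
[[-3, -3, -3],
 [-2, 3, 3],
 [2, 2, 1]].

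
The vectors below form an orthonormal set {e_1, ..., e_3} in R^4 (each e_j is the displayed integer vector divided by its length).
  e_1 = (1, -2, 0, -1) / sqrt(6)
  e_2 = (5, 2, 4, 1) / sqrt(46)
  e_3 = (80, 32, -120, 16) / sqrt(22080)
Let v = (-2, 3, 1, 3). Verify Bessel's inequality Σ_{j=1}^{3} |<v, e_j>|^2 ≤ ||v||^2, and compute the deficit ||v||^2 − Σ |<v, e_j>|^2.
Σ |<v, e_j>|^2 = 106/5; ||v||^2 = 23; deficit = 9/5

Write each e_j = u_j / sqrt(<u_j, u_j>) where u_j is the displayed integer vector. Then <v, e_j> = <v, u_j> / sqrt(<u_j, u_j>), so |<v, e_j>|^2 = <v, u_j>^2 / <u_j, u_j>.
Coefficients: <v, e_1> = -11/sqrt(6), <v, e_2> = 3/sqrt(46), <v, e_3> = -136/sqrt(22080).
Square and sum: Σ |<v, e_j>|^2 = 106/5.
Compute ||v||^2 = v·v = 23.
Deficit = 23 − 106/5 = 9/5 ≥ 0, confirming Bessel's inequality. (The deficit equals ||v − Σ <v,e_j> e_j||^2, the squared distance from v to span{e_j}.)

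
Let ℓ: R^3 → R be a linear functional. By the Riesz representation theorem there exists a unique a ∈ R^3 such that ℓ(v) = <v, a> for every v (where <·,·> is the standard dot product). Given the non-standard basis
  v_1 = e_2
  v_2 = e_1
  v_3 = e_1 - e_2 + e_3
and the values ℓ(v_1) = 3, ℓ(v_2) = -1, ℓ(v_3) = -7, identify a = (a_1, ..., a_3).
a = (-1, 3, -3)

Write a = (a_1, ..., a_3) in the standard basis. For each basis vector v_i, ℓ(v_i) = <v_i, a> is a linear equation in the a_j's. Collect the n equations into a matrix system V a = ℓ, where row i of V is v_i (expressed in the standard basis). Since V is invertible (lower-triangular with 1s on the diagonal, up to permutation), solve by back-substitution:
  V =
[[0, 1, 0],
 [1, 0, 0],
 [1, -1, 1]]
  V a = (3, -1, -7)
Solving gives a = (-1, 3, -3).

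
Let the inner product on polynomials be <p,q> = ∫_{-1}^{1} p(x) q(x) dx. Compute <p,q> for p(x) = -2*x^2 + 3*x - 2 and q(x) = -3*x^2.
<p,q> = 32/5

Expand the product: p(x)·q(x) = 6*x^4 - 9*x^3 + 6*x^2.
∫_{-1}^{1} of each monomial x^k gives [2/(k+1) if k even, 0 if k odd]. Integrating term-by-term (or equivalently evaluating the antiderivative F(x) = 6*x^5/5 - 9*x^4/4 + 2*x^3 at the endpoints):
  F(1) − F(−1) = 19/20 − (-109/20) = 32/5.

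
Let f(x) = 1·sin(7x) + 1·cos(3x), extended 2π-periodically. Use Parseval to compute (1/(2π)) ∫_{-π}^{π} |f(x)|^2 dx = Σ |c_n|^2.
Σ |c_n|^2 = 1

Expand |f|^2 and use orthogonality of {sin(nx), cos(mx)} on [-π, π]:
  ∫_{-π}^{π} sin(nx)^2 dx = π, ∫ cos(mx)^2 dx = π, and cross terms integrate to 0.
So ∫_{-π}^{π} f(x)^2 dx = 1^2 · π + 1^2 · π = (1 + 1)π.
Divide by 2π: (1 + 1)/2 = 1.
By Parseval, this equals Σ |c_n|^2.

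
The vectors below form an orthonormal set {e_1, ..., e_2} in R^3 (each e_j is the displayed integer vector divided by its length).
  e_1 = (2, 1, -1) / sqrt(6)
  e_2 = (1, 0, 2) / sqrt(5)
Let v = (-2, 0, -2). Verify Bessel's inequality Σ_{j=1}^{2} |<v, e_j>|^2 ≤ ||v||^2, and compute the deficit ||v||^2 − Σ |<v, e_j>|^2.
Σ |<v, e_j>|^2 = 118/15; ||v||^2 = 8; deficit = 2/15

Write each e_j = u_j / sqrt(<u_j, u_j>) where u_j is the displayed integer vector. Then <v, e_j> = <v, u_j> / sqrt(<u_j, u_j>), so |<v, e_j>|^2 = <v, u_j>^2 / <u_j, u_j>.
Coefficients: <v, e_1> = -2/sqrt(6), <v, e_2> = -6/sqrt(5).
Square and sum: Σ |<v, e_j>|^2 = 118/15.
Compute ||v||^2 = v·v = 8.
Deficit = 8 − 118/15 = 2/15 ≥ 0, confirming Bessel's inequality. (The deficit equals ||v − Σ <v,e_j> e_j||^2, the squared distance from v to span{e_j}.)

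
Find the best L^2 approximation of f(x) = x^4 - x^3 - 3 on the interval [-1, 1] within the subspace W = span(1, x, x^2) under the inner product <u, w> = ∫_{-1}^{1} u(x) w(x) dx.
g(x) = 6*x^2/7 - 3*x/5 - 108/35

The best approximation g ∈ W is the orthogonal projection of f onto W. Writing g = a_0 + a_1 x + a_2 x^2, the coefficients solve the normal equations G · a = b where
  G_{ij} = <φ_i, φ_j> and b_i = <f, φ_i>, with φ_0 = 1, φ_1 = x, φ_2 = x^2.
G =
  [2, 0, 2/3]
  [0, 2/3, 0]
  [2/3, 0, 2/5],
b = (-28/5, -2/5, -12/7).
Solving gives a_0 = -108/35, a_1 = -3/5, a_2 = 6/7, so
  g(x) = 6*x^2/7 - 3*x/5 - 108/35.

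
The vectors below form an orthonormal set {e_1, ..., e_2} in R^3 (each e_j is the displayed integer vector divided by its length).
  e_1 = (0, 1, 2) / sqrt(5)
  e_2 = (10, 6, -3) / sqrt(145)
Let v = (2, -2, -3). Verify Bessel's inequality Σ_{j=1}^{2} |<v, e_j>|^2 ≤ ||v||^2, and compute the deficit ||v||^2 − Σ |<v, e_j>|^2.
Σ |<v, e_j>|^2 = 429/29; ||v||^2 = 17; deficit = 64/29

Write each e_j = u_j / sqrt(<u_j, u_j>) where u_j is the displayed integer vector. Then <v, e_j> = <v, u_j> / sqrt(<u_j, u_j>), so |<v, e_j>|^2 = <v, u_j>^2 / <u_j, u_j>.
Coefficients: <v, e_1> = -8/sqrt(5), <v, e_2> = 17/sqrt(145).
Square and sum: Σ |<v, e_j>|^2 = 429/29.
Compute ||v||^2 = v·v = 17.
Deficit = 17 − 429/29 = 64/29 ≥ 0, confirming Bessel's inequality. (The deficit equals ||v − Σ <v,e_j> e_j||^2, the squared distance from v to span{e_j}.)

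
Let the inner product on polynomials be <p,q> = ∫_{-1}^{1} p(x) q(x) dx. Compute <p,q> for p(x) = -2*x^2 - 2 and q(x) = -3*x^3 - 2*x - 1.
<p,q> = 16/3

Expand the product: p(x)·q(x) = 6*x^5 + 10*x^3 + 2*x^2 + 4*x + 2.
∫_{-1}^{1} of each monomial x^k gives [2/(k+1) if k even, 0 if k odd]. Integrating term-by-term (or equivalently evaluating the antiderivative F(x) = x^6 + 5*x^4/2 + 2*x^3/3 + 2*x^2 + 2*x at the endpoints):
  F(1) − F(−1) = 49/6 − (17/6) = 16/3.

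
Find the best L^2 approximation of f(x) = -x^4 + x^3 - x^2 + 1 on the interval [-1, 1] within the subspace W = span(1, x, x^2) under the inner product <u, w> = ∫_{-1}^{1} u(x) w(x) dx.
g(x) = -13*x^2/7 + 3*x/5 + 38/35

The best approximation g ∈ W is the orthogonal projection of f onto W. Writing g = a_0 + a_1 x + a_2 x^2, the coefficients solve the normal equations G · a = b where
  G_{ij} = <φ_i, φ_j> and b_i = <f, φ_i>, with φ_0 = 1, φ_1 = x, φ_2 = x^2.
G =
  [2, 0, 2/3]
  [0, 2/3, 0]
  [2/3, 0, 2/5],
b = (14/15, 2/5, -2/105).
Solving gives a_0 = 38/35, a_1 = 3/5, a_2 = -13/7, so
  g(x) = -13*x^2/7 + 3*x/5 + 38/35.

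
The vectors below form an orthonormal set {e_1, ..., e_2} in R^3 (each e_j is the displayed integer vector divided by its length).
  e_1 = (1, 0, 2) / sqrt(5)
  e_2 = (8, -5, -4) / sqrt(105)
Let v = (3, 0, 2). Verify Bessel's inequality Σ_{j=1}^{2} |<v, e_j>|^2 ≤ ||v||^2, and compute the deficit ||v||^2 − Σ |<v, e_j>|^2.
Σ |<v, e_j>|^2 = 257/21; ||v||^2 = 13; deficit = 16/21

Write each e_j = u_j / sqrt(<u_j, u_j>) where u_j is the displayed integer vector. Then <v, e_j> = <v, u_j> / sqrt(<u_j, u_j>), so |<v, e_j>|^2 = <v, u_j>^2 / <u_j, u_j>.
Coefficients: <v, e_1> = 7/sqrt(5), <v, e_2> = 16/sqrt(105).
Square and sum: Σ |<v, e_j>|^2 = 257/21.
Compute ||v||^2 = v·v = 13.
Deficit = 13 − 257/21 = 16/21 ≥ 0, confirming Bessel's inequality. (The deficit equals ||v − Σ <v,e_j> e_j||^2, the squared distance from v to span{e_j}.)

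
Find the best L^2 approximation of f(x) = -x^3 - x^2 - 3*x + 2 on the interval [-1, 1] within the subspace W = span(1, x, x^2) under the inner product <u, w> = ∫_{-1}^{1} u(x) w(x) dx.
g(x) = -x^2 - 18*x/5 + 2

The best approximation g ∈ W is the orthogonal projection of f onto W. Writing g = a_0 + a_1 x + a_2 x^2, the coefficients solve the normal equations G · a = b where
  G_{ij} = <φ_i, φ_j> and b_i = <f, φ_i>, with φ_0 = 1, φ_1 = x, φ_2 = x^2.
G =
  [2, 0, 2/3]
  [0, 2/3, 0]
  [2/3, 0, 2/5],
b = (10/3, -12/5, 14/15).
Solving gives a_0 = 2, a_1 = -18/5, a_2 = -1, so
  g(x) = -x^2 - 18*x/5 + 2.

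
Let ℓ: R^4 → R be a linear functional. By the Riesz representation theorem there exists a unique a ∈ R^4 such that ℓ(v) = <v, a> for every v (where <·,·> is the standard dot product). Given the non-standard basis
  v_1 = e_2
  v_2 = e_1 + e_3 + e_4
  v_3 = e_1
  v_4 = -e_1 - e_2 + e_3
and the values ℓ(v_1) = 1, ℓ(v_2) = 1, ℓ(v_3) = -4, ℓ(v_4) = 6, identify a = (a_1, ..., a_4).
a = (-4, 1, 3, 2)

Write a = (a_1, ..., a_4) in the standard basis. For each basis vector v_i, ℓ(v_i) = <v_i, a> is a linear equation in the a_j's. Collect the n equations into a matrix system V a = ℓ, where row i of V is v_i (expressed in the standard basis). Since V is invertible (lower-triangular with 1s on the diagonal, up to permutation), solve by back-substitution:
  V =
[[0, 1, 0, 0],
 [1, 0, 1, 1],
 [1, 0, 0, 0],
 [-1, -1, 1, 0]]
  V a = (1, 1, -4, 6)
Solving gives a = (-4, 1, 3, 2).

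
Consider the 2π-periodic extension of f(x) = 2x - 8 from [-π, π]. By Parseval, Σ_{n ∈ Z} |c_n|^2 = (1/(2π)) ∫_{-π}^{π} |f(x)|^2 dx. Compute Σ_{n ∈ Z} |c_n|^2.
Σ |c_n|^2 = 4π^2/3 + 64

Expand and integrate term by term over [-π, π]:
  ∫ (2x)^2 dx = 4·(2π^3/3); ∫ 2·2·(-8)·x dx = 0 (odd integrand); ∫ (-8)^2 dx = 64·2π.
So (1/(2π)) ∫_{-π}^{π} (2x - 8)^2 dx = 4π^2/3 + 64 = 4π^2/3 + 64.
Parseval ⇒ Σ |c_n|^2 = 4π^2/3 + 64.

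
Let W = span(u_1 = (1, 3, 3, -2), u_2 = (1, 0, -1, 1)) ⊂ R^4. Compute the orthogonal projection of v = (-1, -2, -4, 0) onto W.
proj_W(v) = (-52/53, -135/53, -128/53, 83/53)

Set up U = [u_1 | ... | u_2] ∈ R^(4×2). The projector onto W = col(U) is P = U (U^T U)^(-1) U^T.
Compute U^T U =
  [23, -4]
  [-4, 3],
and U^T v = (-19, 3).
Solve U^T U · c = U^T v for the coefficients: c = (-45/53, -7/53). The projection is proj_W(v) = U c.
Check: (v - proj_W(v)) · u_1 = 0  (should be 0).
Check: (v - proj_W(v)) · u_2 = 0  (should be 0).
Result: proj_W(v) = (-52/53, -135/53, -128/53, 83/53).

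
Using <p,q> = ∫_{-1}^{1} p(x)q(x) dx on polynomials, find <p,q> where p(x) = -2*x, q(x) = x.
<p,q> = -4/3

Expand the product: p(x)·q(x) = -2*x^2.
∫_{-1}^{1} of each monomial x^k gives [2/(k+1) if k even, 0 if k odd]. Integrating term-by-term (or equivalently evaluating the antiderivative F(x) = -2*x^3/3 at the endpoints):
  F(1) − F(−1) = -2/3 − (2/3) = -4/3.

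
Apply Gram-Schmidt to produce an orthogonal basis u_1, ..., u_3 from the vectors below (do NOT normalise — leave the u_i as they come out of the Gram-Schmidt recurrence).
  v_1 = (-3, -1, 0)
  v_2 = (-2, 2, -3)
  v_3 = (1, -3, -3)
Orthogonal basis:
  u_1 = (-3, -1, 0)
  u_2 = (-4/5, 12/5, -3)
  u_3 = (81/77, -243/77, -216/77)

Apply the Gram-Schmidt recurrence
  u_1 = v_1
  u_i = v_i − Σ_{j<i} ((v_i · u_j) / (u_j · u_j)) · u_j.

Step by step this gives:
  u_1 = (-3, -1, 0)
  u_2 = (-4/5, 12/5, -3)
  u_3 = (81/77, -243/77, -216/77)

Orthogonality check:
  u_2 · u_1 = 0 (should be 0)
  u_3 · u_1 = 0 (should be 0)
  u_3 · u_2 = 0 (should be 0)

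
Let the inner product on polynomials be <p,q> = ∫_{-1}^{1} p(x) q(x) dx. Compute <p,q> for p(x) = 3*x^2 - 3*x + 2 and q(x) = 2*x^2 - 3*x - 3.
<p,q> = -104/15

Expand the product: p(x)·q(x) = 6*x^4 - 15*x^3 + 4*x^2 + 3*x - 6.
∫_{-1}^{1} of each monomial x^k gives [2/(k+1) if k even, 0 if k odd]. Integrating term-by-term (or equivalently evaluating the antiderivative F(x) = 6*x^5/5 - 15*x^4/4 + 4*x^3/3 + 3*x^2/2 - 6*x at the endpoints):
  F(1) − F(−1) = -343/60 − (73/60) = -104/15.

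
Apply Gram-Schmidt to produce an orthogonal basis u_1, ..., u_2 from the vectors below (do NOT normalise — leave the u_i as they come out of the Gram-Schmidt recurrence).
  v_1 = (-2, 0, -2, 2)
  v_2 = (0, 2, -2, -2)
Orthogonal basis:
  u_1 = (-2, 0, -2, 2)
  u_2 = (0, 2, -2, -2)

Apply the Gram-Schmidt recurrence
  u_1 = v_1
  u_i = v_i − Σ_{j<i} ((v_i · u_j) / (u_j · u_j)) · u_j.

Step by step this gives:
  u_1 = (-2, 0, -2, 2)
  u_2 = (0, 2, -2, -2)

Orthogonality check:
  u_2 · u_1 = 0 (should be 0)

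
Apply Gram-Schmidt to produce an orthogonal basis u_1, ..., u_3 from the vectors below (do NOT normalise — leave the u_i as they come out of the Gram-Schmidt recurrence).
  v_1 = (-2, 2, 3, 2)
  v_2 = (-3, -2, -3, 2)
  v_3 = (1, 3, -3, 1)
Orthogonal basis:
  u_1 = (-2, 2, 3, 2)
  u_2 = (-23/7, -12/7, -18/7, 16/7)
  u_3 = (164/179, 607/179, -432/179, 205/179)

Apply the Gram-Schmidt recurrence
  u_1 = v_1
  u_i = v_i − Σ_{j<i} ((v_i · u_j) / (u_j · u_j)) · u_j.

Step by step this gives:
  u_1 = (-2, 2, 3, 2)
  u_2 = (-23/7, -12/7, -18/7, 16/7)
  u_3 = (164/179, 607/179, -432/179, 205/179)

Orthogonality check:
  u_2 · u_1 = 0 (should be 0)
  u_3 · u_1 = 0 (should be 0)
  u_3 · u_2 = 0 (should be 0)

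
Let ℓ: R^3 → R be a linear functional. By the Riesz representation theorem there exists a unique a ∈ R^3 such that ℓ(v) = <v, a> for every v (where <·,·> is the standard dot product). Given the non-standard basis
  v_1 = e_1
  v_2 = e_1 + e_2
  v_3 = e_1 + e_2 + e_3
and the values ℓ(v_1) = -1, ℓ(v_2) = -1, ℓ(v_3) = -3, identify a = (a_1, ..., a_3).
a = (-1, 0, -2)

Write a = (a_1, ..., a_3) in the standard basis. For each basis vector v_i, ℓ(v_i) = <v_i, a> is a linear equation in the a_j's. Collect the n equations into a matrix system V a = ℓ, where row i of V is v_i (expressed in the standard basis). Since V is invertible (lower-triangular with 1s on the diagonal, up to permutation), solve by back-substitution:
  V =
[[1, 0, 0],
 [1, 1, 0],
 [1, 1, 1]]
  V a = (-1, -1, -3)
Solving gives a = (-1, 0, -2).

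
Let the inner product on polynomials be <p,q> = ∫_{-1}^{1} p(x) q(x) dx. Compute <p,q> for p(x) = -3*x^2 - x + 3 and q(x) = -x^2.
<p,q> = -4/5

Expand the product: p(x)·q(x) = 3*x^4 + x^3 - 3*x^2.
∫_{-1}^{1} of each monomial x^k gives [2/(k+1) if k even, 0 if k odd]. Integrating term-by-term (or equivalently evaluating the antiderivative F(x) = 3*x^5/5 + x^4/4 - x^3 at the endpoints):
  F(1) − F(−1) = -3/20 − (13/20) = -4/5.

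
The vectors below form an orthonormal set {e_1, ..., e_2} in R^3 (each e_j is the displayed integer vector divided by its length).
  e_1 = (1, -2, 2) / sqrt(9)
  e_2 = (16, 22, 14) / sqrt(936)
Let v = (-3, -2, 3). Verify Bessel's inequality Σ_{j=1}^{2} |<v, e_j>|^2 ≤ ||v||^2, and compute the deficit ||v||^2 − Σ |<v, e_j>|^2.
Σ |<v, e_j>|^2 = 211/26; ||v||^2 = 22; deficit = 361/26

Write each e_j = u_j / sqrt(<u_j, u_j>) where u_j is the displayed integer vector. Then <v, e_j> = <v, u_j> / sqrt(<u_j, u_j>), so |<v, e_j>|^2 = <v, u_j>^2 / <u_j, u_j>.
Coefficients: <v, e_1> = 7/sqrt(9), <v, e_2> = -50/sqrt(936).
Square and sum: Σ |<v, e_j>|^2 = 211/26.
Compute ||v||^2 = v·v = 22.
Deficit = 22 − 211/26 = 361/26 ≥ 0, confirming Bessel's inequality. (The deficit equals ||v − Σ <v,e_j> e_j||^2, the squared distance from v to span{e_j}.)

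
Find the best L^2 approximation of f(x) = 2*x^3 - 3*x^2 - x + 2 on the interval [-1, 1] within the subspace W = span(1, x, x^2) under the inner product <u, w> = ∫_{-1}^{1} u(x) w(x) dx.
g(x) = -3*x^2 + x/5 + 2

The best approximation g ∈ W is the orthogonal projection of f onto W. Writing g = a_0 + a_1 x + a_2 x^2, the coefficients solve the normal equations G · a = b where
  G_{ij} = <φ_i, φ_j> and b_i = <f, φ_i>, with φ_0 = 1, φ_1 = x, φ_2 = x^2.
G =
  [2, 0, 2/3]
  [0, 2/3, 0]
  [2/3, 0, 2/5],
b = (2, 2/15, 2/15).
Solving gives a_0 = 2, a_1 = 1/5, a_2 = -3, so
  g(x) = -3*x^2 + x/5 + 2.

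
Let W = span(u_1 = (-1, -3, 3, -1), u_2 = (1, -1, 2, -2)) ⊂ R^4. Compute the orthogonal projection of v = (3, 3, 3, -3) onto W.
proj_W(v) = (18/5, 6/5, 6/5, -18/5)

Set up U = [u_1 | ... | u_2] ∈ R^(4×2). The projector onto W = col(U) is P = U (U^T U)^(-1) U^T.
Compute U^T U =
  [20, 10]
  [10, 10],
and U^T v = (0, 12).
Solve U^T U · c = U^T v for the coefficients: c = (-6/5, 12/5). The projection is proj_W(v) = U c.
Check: (v - proj_W(v)) · u_1 = 0  (should be 0).
Check: (v - proj_W(v)) · u_2 = 0  (should be 0).
Result: proj_W(v) = (18/5, 6/5, 6/5, -18/5).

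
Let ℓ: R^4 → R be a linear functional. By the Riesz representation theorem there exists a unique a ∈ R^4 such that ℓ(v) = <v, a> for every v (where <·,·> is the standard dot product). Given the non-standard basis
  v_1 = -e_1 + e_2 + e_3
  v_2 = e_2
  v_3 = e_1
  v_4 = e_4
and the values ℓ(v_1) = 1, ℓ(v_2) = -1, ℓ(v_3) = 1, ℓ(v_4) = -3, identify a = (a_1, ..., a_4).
a = (1, -1, 3, -3)

Write a = (a_1, ..., a_4) in the standard basis. For each basis vector v_i, ℓ(v_i) = <v_i, a> is a linear equation in the a_j's. Collect the n equations into a matrix system V a = ℓ, where row i of V is v_i (expressed in the standard basis). Since V is invertible (lower-triangular with 1s on the diagonal, up to permutation), solve by back-substitution:
  V =
[[-1, 1, 1, 0],
 [0, 1, 0, 0],
 [1, 0, 0, 0],
 [0, 0, 0, 1]]
  V a = (1, -1, 1, -3)
Solving gives a = (1, -1, 3, -3).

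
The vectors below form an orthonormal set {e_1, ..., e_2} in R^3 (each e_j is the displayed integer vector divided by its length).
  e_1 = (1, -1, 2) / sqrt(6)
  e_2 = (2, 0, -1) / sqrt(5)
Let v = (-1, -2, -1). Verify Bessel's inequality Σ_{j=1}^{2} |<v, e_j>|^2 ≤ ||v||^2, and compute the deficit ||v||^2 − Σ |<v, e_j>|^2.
Σ |<v, e_j>|^2 = 11/30; ||v||^2 = 6; deficit = 169/30

Write each e_j = u_j / sqrt(<u_j, u_j>) where u_j is the displayed integer vector. Then <v, e_j> = <v, u_j> / sqrt(<u_j, u_j>), so |<v, e_j>|^2 = <v, u_j>^2 / <u_j, u_j>.
Coefficients: <v, e_1> = -1/sqrt(6), <v, e_2> = -1/sqrt(5).
Square and sum: Σ |<v, e_j>|^2 = 11/30.
Compute ||v||^2 = v·v = 6.
Deficit = 6 − 11/30 = 169/30 ≥ 0, confirming Bessel's inequality. (The deficit equals ||v − Σ <v,e_j> e_j||^2, the squared distance from v to span{e_j}.)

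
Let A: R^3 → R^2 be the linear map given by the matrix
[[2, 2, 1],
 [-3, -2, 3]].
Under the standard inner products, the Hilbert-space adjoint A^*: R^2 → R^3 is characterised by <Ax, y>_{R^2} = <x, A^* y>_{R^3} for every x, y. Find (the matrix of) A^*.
A^* = A^T =
[[2, -3],
 [2, -2],
 [1, 3]]

For real matrices with standard dot products, the defining identity <Ax, y> = <x, A^* y> gives (Ax)^T y = x^T (A^*) y, i.e. x^T A^T y = x^T (A^*) y. Since this holds for all x, y, we must have A^* = A^T. Therefore
A^* =
[[2, -3],
 [2, -2],
 [1, 3]].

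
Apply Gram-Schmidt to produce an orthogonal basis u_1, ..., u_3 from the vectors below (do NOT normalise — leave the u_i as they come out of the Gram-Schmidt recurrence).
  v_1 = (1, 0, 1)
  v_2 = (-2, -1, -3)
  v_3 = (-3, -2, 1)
Orthogonal basis:
  u_1 = (1, 0, 1)
  u_2 = (1/2, -1, -1/2)
  u_3 = (-2, -2, 2)

Apply the Gram-Schmidt recurrence
  u_1 = v_1
  u_i = v_i − Σ_{j<i} ((v_i · u_j) / (u_j · u_j)) · u_j.

Step by step this gives:
  u_1 = (1, 0, 1)
  u_2 = (1/2, -1, -1/2)
  u_3 = (-2, -2, 2)

Orthogonality check:
  u_2 · u_1 = 0 (should be 0)
  u_3 · u_1 = 0 (should be 0)
  u_3 · u_2 = 0 (should be 0)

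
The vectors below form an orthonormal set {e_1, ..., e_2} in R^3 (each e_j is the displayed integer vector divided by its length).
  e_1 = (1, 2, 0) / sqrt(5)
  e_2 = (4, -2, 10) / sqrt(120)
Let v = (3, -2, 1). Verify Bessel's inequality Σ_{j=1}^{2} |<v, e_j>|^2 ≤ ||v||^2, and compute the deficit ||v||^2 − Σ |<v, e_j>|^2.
Σ |<v, e_j>|^2 = 35/6; ||v||^2 = 14; deficit = 49/6

Write each e_j = u_j / sqrt(<u_j, u_j>) where u_j is the displayed integer vector. Then <v, e_j> = <v, u_j> / sqrt(<u_j, u_j>), so |<v, e_j>|^2 = <v, u_j>^2 / <u_j, u_j>.
Coefficients: <v, e_1> = -1/sqrt(5), <v, e_2> = 26/sqrt(120).
Square and sum: Σ |<v, e_j>|^2 = 35/6.
Compute ||v||^2 = v·v = 14.
Deficit = 14 − 35/6 = 49/6 ≥ 0, confirming Bessel's inequality. (The deficit equals ||v − Σ <v,e_j> e_j||^2, the squared distance from v to span{e_j}.)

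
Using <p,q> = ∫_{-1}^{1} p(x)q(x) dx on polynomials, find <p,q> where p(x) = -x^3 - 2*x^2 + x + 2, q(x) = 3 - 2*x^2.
<p,q> = 104/15

Expand the product: p(x)·q(x) = 2*x^5 + 4*x^4 - 5*x^3 - 10*x^2 + 3*x + 6.
∫_{-1}^{1} of each monomial x^k gives [2/(k+1) if k even, 0 if k odd]. Integrating term-by-term (or equivalently evaluating the antiderivative F(x) = x^6/3 + 4*x^5/5 - 5*x^4/4 - 10*x^3/3 + 3*x^2/2 + 6*x at the endpoints):
  F(1) − F(−1) = 81/20 − (-173/60) = 104/15.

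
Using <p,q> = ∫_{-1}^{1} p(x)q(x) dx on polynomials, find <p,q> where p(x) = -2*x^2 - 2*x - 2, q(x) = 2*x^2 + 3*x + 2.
<p,q> = -284/15

Expand the product: p(x)·q(x) = -4*x^4 - 10*x^3 - 14*x^2 - 10*x - 4.
∫_{-1}^{1} of each monomial x^k gives [2/(k+1) if k even, 0 if k odd]. Integrating term-by-term (or equivalently evaluating the antiderivative F(x) = -4*x^5/5 - 5*x^4/2 - 14*x^3/3 - 5*x^2 - 4*x at the endpoints):
  F(1) − F(−1) = -509/30 − (59/30) = -284/15.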